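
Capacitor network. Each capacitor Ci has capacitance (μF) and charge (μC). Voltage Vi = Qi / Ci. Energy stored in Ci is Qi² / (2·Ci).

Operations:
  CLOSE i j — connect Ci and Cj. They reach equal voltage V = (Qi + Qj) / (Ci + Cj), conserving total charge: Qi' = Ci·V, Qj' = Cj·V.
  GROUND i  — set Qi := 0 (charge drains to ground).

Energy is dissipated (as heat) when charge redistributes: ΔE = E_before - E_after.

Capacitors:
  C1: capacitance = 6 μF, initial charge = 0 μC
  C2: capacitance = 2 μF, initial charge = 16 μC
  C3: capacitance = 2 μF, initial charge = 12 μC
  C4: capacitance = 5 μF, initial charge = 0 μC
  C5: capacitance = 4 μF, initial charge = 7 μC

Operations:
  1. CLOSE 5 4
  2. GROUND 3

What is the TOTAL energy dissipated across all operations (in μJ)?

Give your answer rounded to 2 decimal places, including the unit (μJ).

Initial: C1(6μF, Q=0μC, V=0.00V), C2(2μF, Q=16μC, V=8.00V), C3(2μF, Q=12μC, V=6.00V), C4(5μF, Q=0μC, V=0.00V), C5(4μF, Q=7μC, V=1.75V)
Op 1: CLOSE 5-4: Q_total=7.00, C_total=9.00, V=0.78; Q5=3.11, Q4=3.89; dissipated=3.403
Op 2: GROUND 3: Q3=0; energy lost=36.000
Total dissipated: 39.403 μJ

Answer: 39.40 μJ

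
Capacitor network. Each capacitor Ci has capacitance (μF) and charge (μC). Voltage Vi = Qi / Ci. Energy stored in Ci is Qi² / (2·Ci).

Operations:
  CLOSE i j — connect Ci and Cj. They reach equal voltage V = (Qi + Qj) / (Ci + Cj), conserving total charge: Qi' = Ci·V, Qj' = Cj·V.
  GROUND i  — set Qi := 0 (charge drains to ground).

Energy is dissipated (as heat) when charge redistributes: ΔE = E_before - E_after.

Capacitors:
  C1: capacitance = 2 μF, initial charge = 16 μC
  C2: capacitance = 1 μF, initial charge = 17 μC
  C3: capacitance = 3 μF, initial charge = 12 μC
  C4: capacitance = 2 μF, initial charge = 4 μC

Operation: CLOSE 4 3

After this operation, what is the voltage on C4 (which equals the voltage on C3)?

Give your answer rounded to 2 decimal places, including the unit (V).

Initial: C1(2μF, Q=16μC, V=8.00V), C2(1μF, Q=17μC, V=17.00V), C3(3μF, Q=12μC, V=4.00V), C4(2μF, Q=4μC, V=2.00V)
Op 1: CLOSE 4-3: Q_total=16.00, C_total=5.00, V=3.20; Q4=6.40, Q3=9.60; dissipated=2.400

Answer: 3.20 V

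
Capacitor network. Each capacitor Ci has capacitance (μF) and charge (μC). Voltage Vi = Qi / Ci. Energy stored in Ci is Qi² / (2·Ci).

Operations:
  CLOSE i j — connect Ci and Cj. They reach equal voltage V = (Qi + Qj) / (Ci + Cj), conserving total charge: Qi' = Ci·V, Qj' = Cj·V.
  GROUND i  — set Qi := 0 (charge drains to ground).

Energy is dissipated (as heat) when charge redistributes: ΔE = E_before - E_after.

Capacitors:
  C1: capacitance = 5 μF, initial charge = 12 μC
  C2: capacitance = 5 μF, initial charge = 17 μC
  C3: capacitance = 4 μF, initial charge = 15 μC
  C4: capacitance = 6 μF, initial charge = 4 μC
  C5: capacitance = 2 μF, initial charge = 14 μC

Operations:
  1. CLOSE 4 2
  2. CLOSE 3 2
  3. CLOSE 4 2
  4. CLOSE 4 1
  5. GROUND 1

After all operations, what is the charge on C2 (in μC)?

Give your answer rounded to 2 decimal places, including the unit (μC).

Initial: C1(5μF, Q=12μC, V=2.40V), C2(5μF, Q=17μC, V=3.40V), C3(4μF, Q=15μC, V=3.75V), C4(6μF, Q=4μC, V=0.67V), C5(2μF, Q=14μC, V=7.00V)
Op 1: CLOSE 4-2: Q_total=21.00, C_total=11.00, V=1.91; Q4=11.45, Q2=9.55; dissipated=10.188
Op 2: CLOSE 3-2: Q_total=24.55, C_total=9.00, V=2.73; Q3=10.91, Q2=13.64; dissipated=3.765
Op 3: CLOSE 4-2: Q_total=25.09, C_total=11.00, V=2.28; Q4=13.69, Q2=11.40; dissipated=0.913
Op 4: CLOSE 4-1: Q_total=25.69, C_total=11.00, V=2.34; Q4=14.01, Q1=11.68; dissipated=0.019
Op 5: GROUND 1: Q1=0; energy lost=13.632
Final charges: Q1=0.00, Q2=11.40, Q3=10.91, Q4=14.01, Q5=14.00

Answer: 11.40 μC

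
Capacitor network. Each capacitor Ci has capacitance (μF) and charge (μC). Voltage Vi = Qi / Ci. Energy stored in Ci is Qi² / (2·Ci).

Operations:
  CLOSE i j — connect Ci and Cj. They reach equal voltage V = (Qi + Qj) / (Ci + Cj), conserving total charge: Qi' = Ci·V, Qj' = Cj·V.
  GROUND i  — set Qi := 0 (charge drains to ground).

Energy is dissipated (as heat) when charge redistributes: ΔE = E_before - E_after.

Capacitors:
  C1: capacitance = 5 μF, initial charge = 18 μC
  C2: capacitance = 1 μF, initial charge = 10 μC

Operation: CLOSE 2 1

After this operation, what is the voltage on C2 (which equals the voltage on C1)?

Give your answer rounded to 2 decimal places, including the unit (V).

Initial: C1(5μF, Q=18μC, V=3.60V), C2(1μF, Q=10μC, V=10.00V)
Op 1: CLOSE 2-1: Q_total=28.00, C_total=6.00, V=4.67; Q2=4.67, Q1=23.33; dissipated=17.067

Answer: 4.67 V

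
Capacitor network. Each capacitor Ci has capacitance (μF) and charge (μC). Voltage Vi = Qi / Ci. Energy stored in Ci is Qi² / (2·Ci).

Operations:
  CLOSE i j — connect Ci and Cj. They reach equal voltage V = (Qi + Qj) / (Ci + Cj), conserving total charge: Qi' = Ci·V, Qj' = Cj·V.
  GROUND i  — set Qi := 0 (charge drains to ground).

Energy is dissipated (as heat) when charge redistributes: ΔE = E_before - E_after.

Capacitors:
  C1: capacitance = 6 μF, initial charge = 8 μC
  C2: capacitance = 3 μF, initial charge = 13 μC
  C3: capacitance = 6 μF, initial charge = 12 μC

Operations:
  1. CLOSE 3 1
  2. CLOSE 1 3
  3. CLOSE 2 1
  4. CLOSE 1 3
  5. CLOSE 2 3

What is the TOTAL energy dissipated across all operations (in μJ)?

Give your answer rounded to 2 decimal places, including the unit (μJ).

Answer: 9.16 μJ

Derivation:
Initial: C1(6μF, Q=8μC, V=1.33V), C2(3μF, Q=13μC, V=4.33V), C3(6μF, Q=12μC, V=2.00V)
Op 1: CLOSE 3-1: Q_total=20.00, C_total=12.00, V=1.67; Q3=10.00, Q1=10.00; dissipated=0.667
Op 2: CLOSE 1-3: Q_total=20.00, C_total=12.00, V=1.67; Q1=10.00, Q3=10.00; dissipated=0.000
Op 3: CLOSE 2-1: Q_total=23.00, C_total=9.00, V=2.56; Q2=7.67, Q1=15.33; dissipated=7.111
Op 4: CLOSE 1-3: Q_total=25.33, C_total=12.00, V=2.11; Q1=12.67, Q3=12.67; dissipated=1.185
Op 5: CLOSE 2-3: Q_total=20.33, C_total=9.00, V=2.26; Q2=6.78, Q3=13.56; dissipated=0.198
Total dissipated: 9.160 μJ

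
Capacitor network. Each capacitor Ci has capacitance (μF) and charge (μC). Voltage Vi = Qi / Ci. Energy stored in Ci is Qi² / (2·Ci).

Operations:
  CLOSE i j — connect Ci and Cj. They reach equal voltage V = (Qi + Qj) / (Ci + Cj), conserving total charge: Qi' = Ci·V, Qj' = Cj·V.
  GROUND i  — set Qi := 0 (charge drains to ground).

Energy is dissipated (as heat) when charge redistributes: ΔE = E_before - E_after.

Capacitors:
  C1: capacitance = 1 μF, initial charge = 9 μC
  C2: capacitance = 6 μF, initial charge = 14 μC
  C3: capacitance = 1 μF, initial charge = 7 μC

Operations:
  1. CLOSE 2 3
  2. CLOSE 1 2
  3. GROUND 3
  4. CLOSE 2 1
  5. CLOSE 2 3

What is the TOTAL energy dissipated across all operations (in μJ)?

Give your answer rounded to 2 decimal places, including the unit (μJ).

Initial: C1(1μF, Q=9μC, V=9.00V), C2(6μF, Q=14μC, V=2.33V), C3(1μF, Q=7μC, V=7.00V)
Op 1: CLOSE 2-3: Q_total=21.00, C_total=7.00, V=3.00; Q2=18.00, Q3=3.00; dissipated=9.333
Op 2: CLOSE 1-2: Q_total=27.00, C_total=7.00, V=3.86; Q1=3.86, Q2=23.14; dissipated=15.429
Op 3: GROUND 3: Q3=0; energy lost=4.500
Op 4: CLOSE 2-1: Q_total=27.00, C_total=7.00, V=3.86; Q2=23.14, Q1=3.86; dissipated=0.000
Op 5: CLOSE 2-3: Q_total=23.14, C_total=7.00, V=3.31; Q2=19.84, Q3=3.31; dissipated=6.376
Total dissipated: 35.638 μJ

Answer: 35.64 μJ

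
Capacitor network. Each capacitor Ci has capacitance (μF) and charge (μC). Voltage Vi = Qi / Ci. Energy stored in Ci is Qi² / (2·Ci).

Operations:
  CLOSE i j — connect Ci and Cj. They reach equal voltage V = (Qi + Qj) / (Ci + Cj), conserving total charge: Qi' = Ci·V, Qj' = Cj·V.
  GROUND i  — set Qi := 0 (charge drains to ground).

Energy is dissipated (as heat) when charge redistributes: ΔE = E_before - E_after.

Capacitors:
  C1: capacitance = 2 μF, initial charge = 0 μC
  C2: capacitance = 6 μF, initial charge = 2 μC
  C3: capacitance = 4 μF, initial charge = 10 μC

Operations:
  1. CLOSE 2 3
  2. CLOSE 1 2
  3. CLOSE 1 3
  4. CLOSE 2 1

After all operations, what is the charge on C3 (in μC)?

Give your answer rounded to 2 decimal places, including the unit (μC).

Answer: 4.40 μC

Derivation:
Initial: C1(2μF, Q=0μC, V=0.00V), C2(6μF, Q=2μC, V=0.33V), C3(4μF, Q=10μC, V=2.50V)
Op 1: CLOSE 2-3: Q_total=12.00, C_total=10.00, V=1.20; Q2=7.20, Q3=4.80; dissipated=5.633
Op 2: CLOSE 1-2: Q_total=7.20, C_total=8.00, V=0.90; Q1=1.80, Q2=5.40; dissipated=1.080
Op 3: CLOSE 1-3: Q_total=6.60, C_total=6.00, V=1.10; Q1=2.20, Q3=4.40; dissipated=0.060
Op 4: CLOSE 2-1: Q_total=7.60, C_total=8.00, V=0.95; Q2=5.70, Q1=1.90; dissipated=0.030
Final charges: Q1=1.90, Q2=5.70, Q3=4.40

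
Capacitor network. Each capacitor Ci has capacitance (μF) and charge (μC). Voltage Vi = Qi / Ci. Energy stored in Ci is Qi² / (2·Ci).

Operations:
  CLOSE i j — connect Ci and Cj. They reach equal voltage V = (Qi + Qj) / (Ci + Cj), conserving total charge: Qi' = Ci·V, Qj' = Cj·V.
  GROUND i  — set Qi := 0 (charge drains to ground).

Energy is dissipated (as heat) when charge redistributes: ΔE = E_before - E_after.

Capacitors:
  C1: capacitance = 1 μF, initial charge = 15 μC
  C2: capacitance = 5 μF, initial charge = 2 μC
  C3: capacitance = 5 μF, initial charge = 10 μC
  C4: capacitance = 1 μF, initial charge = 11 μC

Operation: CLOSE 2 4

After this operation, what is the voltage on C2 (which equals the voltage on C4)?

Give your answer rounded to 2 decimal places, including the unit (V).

Answer: 2.17 V

Derivation:
Initial: C1(1μF, Q=15μC, V=15.00V), C2(5μF, Q=2μC, V=0.40V), C3(5μF, Q=10μC, V=2.00V), C4(1μF, Q=11μC, V=11.00V)
Op 1: CLOSE 2-4: Q_total=13.00, C_total=6.00, V=2.17; Q2=10.83, Q4=2.17; dissipated=46.817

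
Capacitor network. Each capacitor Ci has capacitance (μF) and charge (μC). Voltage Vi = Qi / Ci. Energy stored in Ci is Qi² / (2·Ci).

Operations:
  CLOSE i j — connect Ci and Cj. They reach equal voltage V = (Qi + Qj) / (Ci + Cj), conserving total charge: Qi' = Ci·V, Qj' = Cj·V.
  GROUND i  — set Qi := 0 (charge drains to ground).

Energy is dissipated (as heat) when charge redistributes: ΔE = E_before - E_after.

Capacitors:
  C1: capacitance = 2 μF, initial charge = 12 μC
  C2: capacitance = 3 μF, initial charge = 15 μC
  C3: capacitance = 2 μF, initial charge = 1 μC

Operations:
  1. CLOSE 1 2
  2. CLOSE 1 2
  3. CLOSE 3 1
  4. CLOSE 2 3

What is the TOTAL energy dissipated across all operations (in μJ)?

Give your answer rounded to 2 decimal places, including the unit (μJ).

Initial: C1(2μF, Q=12μC, V=6.00V), C2(3μF, Q=15μC, V=5.00V), C3(2μF, Q=1μC, V=0.50V)
Op 1: CLOSE 1-2: Q_total=27.00, C_total=5.00, V=5.40; Q1=10.80, Q2=16.20; dissipated=0.600
Op 2: CLOSE 1-2: Q_total=27.00, C_total=5.00, V=5.40; Q1=10.80, Q2=16.20; dissipated=0.000
Op 3: CLOSE 3-1: Q_total=11.80, C_total=4.00, V=2.95; Q3=5.90, Q1=5.90; dissipated=12.005
Op 4: CLOSE 2-3: Q_total=22.10, C_total=5.00, V=4.42; Q2=13.26, Q3=8.84; dissipated=3.602
Total dissipated: 16.206 μJ

Answer: 16.21 μJ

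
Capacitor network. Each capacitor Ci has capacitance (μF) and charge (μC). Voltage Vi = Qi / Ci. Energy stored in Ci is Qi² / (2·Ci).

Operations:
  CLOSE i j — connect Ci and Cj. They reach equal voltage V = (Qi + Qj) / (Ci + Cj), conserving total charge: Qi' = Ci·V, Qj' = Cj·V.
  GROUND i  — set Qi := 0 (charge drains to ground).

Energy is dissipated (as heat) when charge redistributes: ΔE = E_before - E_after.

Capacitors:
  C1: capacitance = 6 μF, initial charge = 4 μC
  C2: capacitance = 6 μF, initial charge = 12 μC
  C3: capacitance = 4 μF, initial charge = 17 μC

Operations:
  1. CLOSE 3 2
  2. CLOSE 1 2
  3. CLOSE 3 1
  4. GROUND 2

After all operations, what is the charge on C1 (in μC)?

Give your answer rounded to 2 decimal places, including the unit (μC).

Initial: C1(6μF, Q=4μC, V=0.67V), C2(6μF, Q=12μC, V=2.00V), C3(4μF, Q=17μC, V=4.25V)
Op 1: CLOSE 3-2: Q_total=29.00, C_total=10.00, V=2.90; Q3=11.60, Q2=17.40; dissipated=6.075
Op 2: CLOSE 1-2: Q_total=21.40, C_total=12.00, V=1.78; Q1=10.70, Q2=10.70; dissipated=7.482
Op 3: CLOSE 3-1: Q_total=22.30, C_total=10.00, V=2.23; Q3=8.92, Q1=13.38; dissipated=1.496
Op 4: GROUND 2: Q2=0; energy lost=9.541
Final charges: Q1=13.38, Q2=0.00, Q3=8.92

Answer: 13.38 μC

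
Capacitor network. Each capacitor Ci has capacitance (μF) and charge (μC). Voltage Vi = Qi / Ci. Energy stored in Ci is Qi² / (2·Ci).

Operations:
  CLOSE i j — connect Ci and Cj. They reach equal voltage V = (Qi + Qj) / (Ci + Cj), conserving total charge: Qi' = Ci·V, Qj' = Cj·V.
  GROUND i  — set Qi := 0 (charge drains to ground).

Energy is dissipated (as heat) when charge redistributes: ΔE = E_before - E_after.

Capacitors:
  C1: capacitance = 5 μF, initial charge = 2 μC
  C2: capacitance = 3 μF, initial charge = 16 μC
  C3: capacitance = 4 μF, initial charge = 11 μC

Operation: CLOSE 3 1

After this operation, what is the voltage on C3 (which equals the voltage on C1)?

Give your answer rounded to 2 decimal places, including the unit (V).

Answer: 1.44 V

Derivation:
Initial: C1(5μF, Q=2μC, V=0.40V), C2(3μF, Q=16μC, V=5.33V), C3(4μF, Q=11μC, V=2.75V)
Op 1: CLOSE 3-1: Q_total=13.00, C_total=9.00, V=1.44; Q3=5.78, Q1=7.22; dissipated=6.136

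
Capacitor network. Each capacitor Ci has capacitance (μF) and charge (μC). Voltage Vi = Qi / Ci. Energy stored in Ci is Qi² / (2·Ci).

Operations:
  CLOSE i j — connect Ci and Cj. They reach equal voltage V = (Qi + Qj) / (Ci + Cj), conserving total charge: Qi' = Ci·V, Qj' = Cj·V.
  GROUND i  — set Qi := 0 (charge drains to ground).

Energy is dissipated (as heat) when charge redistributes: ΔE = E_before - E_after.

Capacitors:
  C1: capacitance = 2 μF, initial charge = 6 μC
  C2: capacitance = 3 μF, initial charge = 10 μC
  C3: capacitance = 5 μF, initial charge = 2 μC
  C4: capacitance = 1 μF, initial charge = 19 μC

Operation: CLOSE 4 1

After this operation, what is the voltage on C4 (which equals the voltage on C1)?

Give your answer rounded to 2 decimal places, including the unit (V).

Initial: C1(2μF, Q=6μC, V=3.00V), C2(3μF, Q=10μC, V=3.33V), C3(5μF, Q=2μC, V=0.40V), C4(1μF, Q=19μC, V=19.00V)
Op 1: CLOSE 4-1: Q_total=25.00, C_total=3.00, V=8.33; Q4=8.33, Q1=16.67; dissipated=85.333

Answer: 8.33 V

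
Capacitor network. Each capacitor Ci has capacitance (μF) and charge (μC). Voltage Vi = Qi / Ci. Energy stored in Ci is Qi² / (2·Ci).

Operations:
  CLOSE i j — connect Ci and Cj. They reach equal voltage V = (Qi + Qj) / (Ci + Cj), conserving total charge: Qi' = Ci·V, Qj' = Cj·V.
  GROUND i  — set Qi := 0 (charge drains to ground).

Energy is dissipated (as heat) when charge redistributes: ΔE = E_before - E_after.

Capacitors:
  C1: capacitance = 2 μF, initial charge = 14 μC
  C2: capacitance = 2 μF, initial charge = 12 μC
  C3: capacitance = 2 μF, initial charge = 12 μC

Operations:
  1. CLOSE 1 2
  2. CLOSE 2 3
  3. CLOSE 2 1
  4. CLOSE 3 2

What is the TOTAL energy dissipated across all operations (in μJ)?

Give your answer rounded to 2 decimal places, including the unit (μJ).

Initial: C1(2μF, Q=14μC, V=7.00V), C2(2μF, Q=12μC, V=6.00V), C3(2μF, Q=12μC, V=6.00V)
Op 1: CLOSE 1-2: Q_total=26.00, C_total=4.00, V=6.50; Q1=13.00, Q2=13.00; dissipated=0.500
Op 2: CLOSE 2-3: Q_total=25.00, C_total=4.00, V=6.25; Q2=12.50, Q3=12.50; dissipated=0.125
Op 3: CLOSE 2-1: Q_total=25.50, C_total=4.00, V=6.38; Q2=12.75, Q1=12.75; dissipated=0.031
Op 4: CLOSE 3-2: Q_total=25.25, C_total=4.00, V=6.31; Q3=12.62, Q2=12.62; dissipated=0.008
Total dissipated: 0.664 μJ

Answer: 0.66 μJ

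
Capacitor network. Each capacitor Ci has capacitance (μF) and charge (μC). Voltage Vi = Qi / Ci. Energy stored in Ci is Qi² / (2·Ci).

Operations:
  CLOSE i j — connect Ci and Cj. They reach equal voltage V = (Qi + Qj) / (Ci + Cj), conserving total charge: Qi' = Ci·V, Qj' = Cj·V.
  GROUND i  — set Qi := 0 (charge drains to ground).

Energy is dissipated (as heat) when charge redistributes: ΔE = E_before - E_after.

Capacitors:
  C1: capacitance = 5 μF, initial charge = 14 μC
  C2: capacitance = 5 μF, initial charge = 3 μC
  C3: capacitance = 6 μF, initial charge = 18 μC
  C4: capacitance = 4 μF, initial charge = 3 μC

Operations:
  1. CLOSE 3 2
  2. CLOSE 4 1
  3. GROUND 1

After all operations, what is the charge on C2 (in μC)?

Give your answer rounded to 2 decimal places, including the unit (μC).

Answer: 9.55 μC

Derivation:
Initial: C1(5μF, Q=14μC, V=2.80V), C2(5μF, Q=3μC, V=0.60V), C3(6μF, Q=18μC, V=3.00V), C4(4μF, Q=3μC, V=0.75V)
Op 1: CLOSE 3-2: Q_total=21.00, C_total=11.00, V=1.91; Q3=11.45, Q2=9.55; dissipated=7.855
Op 2: CLOSE 4-1: Q_total=17.00, C_total=9.00, V=1.89; Q4=7.56, Q1=9.44; dissipated=4.669
Op 3: GROUND 1: Q1=0; energy lost=8.920
Final charges: Q1=0.00, Q2=9.55, Q3=11.45, Q4=7.56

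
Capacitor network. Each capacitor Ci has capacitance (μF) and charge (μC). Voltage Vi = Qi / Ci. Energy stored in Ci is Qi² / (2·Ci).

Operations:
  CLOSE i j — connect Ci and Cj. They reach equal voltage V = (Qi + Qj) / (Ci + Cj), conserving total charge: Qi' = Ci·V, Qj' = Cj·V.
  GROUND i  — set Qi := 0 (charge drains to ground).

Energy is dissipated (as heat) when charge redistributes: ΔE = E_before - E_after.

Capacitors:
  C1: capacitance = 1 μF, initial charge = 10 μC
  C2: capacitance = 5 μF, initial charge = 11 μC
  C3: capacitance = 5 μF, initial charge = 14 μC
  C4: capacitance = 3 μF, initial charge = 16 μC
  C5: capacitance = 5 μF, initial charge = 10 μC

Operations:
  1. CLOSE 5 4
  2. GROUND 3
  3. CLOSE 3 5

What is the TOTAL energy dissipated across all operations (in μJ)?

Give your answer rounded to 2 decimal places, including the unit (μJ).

Answer: 43.22 μJ

Derivation:
Initial: C1(1μF, Q=10μC, V=10.00V), C2(5μF, Q=11μC, V=2.20V), C3(5μF, Q=14μC, V=2.80V), C4(3μF, Q=16μC, V=5.33V), C5(5μF, Q=10μC, V=2.00V)
Op 1: CLOSE 5-4: Q_total=26.00, C_total=8.00, V=3.25; Q5=16.25, Q4=9.75; dissipated=10.417
Op 2: GROUND 3: Q3=0; energy lost=19.600
Op 3: CLOSE 3-5: Q_total=16.25, C_total=10.00, V=1.62; Q3=8.12, Q5=8.12; dissipated=13.203
Total dissipated: 43.220 μJ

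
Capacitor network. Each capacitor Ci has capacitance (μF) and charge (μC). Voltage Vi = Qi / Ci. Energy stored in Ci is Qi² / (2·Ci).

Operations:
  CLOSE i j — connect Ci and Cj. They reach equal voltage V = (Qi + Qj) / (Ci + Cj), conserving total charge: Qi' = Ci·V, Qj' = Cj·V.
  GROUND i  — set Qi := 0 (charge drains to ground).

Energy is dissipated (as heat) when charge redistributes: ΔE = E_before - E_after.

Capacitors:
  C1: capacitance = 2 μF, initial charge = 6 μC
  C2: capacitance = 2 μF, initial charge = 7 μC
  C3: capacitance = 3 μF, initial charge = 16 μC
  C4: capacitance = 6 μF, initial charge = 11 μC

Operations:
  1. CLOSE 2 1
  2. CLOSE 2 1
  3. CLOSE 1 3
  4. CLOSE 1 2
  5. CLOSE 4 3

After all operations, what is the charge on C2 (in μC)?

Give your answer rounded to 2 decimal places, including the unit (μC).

Initial: C1(2μF, Q=6μC, V=3.00V), C2(2μF, Q=7μC, V=3.50V), C3(3μF, Q=16μC, V=5.33V), C4(6μF, Q=11μC, V=1.83V)
Op 1: CLOSE 2-1: Q_total=13.00, C_total=4.00, V=3.25; Q2=6.50, Q1=6.50; dissipated=0.125
Op 2: CLOSE 2-1: Q_total=13.00, C_total=4.00, V=3.25; Q2=6.50, Q1=6.50; dissipated=0.000
Op 3: CLOSE 1-3: Q_total=22.50, C_total=5.00, V=4.50; Q1=9.00, Q3=13.50; dissipated=2.604
Op 4: CLOSE 1-2: Q_total=15.50, C_total=4.00, V=3.88; Q1=7.75, Q2=7.75; dissipated=0.781
Op 5: CLOSE 4-3: Q_total=24.50, C_total=9.00, V=2.72; Q4=16.33, Q3=8.17; dissipated=7.111
Final charges: Q1=7.75, Q2=7.75, Q3=8.17, Q4=16.33

Answer: 7.75 μC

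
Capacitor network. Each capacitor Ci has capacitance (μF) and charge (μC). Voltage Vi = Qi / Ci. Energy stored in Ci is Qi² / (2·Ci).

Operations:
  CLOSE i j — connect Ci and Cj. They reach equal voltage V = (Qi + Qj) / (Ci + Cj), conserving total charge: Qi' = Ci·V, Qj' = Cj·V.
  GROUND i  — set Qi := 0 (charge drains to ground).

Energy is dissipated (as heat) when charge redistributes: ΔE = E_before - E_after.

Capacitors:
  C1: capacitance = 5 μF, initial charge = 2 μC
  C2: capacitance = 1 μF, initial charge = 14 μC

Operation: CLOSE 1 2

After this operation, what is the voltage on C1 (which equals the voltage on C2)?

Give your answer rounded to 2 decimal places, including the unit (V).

Answer: 2.67 V

Derivation:
Initial: C1(5μF, Q=2μC, V=0.40V), C2(1μF, Q=14μC, V=14.00V)
Op 1: CLOSE 1-2: Q_total=16.00, C_total=6.00, V=2.67; Q1=13.33, Q2=2.67; dissipated=77.067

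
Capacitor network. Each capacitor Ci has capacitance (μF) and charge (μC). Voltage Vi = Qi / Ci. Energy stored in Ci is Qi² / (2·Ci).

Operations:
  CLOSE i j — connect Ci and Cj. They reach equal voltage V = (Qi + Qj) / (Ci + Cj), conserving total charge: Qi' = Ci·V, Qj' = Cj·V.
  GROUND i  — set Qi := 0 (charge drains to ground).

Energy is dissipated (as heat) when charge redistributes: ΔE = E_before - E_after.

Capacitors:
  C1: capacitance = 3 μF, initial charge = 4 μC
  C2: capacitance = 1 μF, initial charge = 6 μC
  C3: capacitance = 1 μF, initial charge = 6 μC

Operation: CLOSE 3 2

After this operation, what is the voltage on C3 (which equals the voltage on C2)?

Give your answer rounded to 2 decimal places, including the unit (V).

Initial: C1(3μF, Q=4μC, V=1.33V), C2(1μF, Q=6μC, V=6.00V), C3(1μF, Q=6μC, V=6.00V)
Op 1: CLOSE 3-2: Q_total=12.00, C_total=2.00, V=6.00; Q3=6.00, Q2=6.00; dissipated=0.000

Answer: 6.00 V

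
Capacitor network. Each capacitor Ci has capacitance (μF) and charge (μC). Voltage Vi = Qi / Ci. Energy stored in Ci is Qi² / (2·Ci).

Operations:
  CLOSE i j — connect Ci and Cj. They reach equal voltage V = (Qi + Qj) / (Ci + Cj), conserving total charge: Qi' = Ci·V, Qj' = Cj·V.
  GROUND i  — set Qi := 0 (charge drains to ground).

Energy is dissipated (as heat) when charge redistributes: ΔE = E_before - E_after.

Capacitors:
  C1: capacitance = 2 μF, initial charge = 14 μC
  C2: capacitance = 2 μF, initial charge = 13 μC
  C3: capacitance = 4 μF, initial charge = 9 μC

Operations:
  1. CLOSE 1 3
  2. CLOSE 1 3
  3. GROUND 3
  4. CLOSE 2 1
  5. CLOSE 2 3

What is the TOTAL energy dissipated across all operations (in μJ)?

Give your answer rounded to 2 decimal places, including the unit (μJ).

Answer: 65.78 μJ

Derivation:
Initial: C1(2μF, Q=14μC, V=7.00V), C2(2μF, Q=13μC, V=6.50V), C3(4μF, Q=9μC, V=2.25V)
Op 1: CLOSE 1-3: Q_total=23.00, C_total=6.00, V=3.83; Q1=7.67, Q3=15.33; dissipated=15.042
Op 2: CLOSE 1-3: Q_total=23.00, C_total=6.00, V=3.83; Q1=7.67, Q3=15.33; dissipated=0.000
Op 3: GROUND 3: Q3=0; energy lost=29.389
Op 4: CLOSE 2-1: Q_total=20.67, C_total=4.00, V=5.17; Q2=10.33, Q1=10.33; dissipated=3.556
Op 5: CLOSE 2-3: Q_total=10.33, C_total=6.00, V=1.72; Q2=3.44, Q3=6.89; dissipated=17.796
Total dissipated: 65.782 μJ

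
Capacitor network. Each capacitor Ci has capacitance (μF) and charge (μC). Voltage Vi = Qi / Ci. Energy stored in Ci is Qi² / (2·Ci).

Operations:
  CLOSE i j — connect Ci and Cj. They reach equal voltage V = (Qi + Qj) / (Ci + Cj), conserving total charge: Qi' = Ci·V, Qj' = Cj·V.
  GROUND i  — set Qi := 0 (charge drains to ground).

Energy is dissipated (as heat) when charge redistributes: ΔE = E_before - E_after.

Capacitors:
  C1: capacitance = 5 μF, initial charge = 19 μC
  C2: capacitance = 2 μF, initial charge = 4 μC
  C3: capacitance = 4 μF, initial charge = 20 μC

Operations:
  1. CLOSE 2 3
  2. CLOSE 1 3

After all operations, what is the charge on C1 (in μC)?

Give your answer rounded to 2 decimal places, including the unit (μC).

Initial: C1(5μF, Q=19μC, V=3.80V), C2(2μF, Q=4μC, V=2.00V), C3(4μF, Q=20μC, V=5.00V)
Op 1: CLOSE 2-3: Q_total=24.00, C_total=6.00, V=4.00; Q2=8.00, Q3=16.00; dissipated=6.000
Op 2: CLOSE 1-3: Q_total=35.00, C_total=9.00, V=3.89; Q1=19.44, Q3=15.56; dissipated=0.044
Final charges: Q1=19.44, Q2=8.00, Q3=15.56

Answer: 19.44 μC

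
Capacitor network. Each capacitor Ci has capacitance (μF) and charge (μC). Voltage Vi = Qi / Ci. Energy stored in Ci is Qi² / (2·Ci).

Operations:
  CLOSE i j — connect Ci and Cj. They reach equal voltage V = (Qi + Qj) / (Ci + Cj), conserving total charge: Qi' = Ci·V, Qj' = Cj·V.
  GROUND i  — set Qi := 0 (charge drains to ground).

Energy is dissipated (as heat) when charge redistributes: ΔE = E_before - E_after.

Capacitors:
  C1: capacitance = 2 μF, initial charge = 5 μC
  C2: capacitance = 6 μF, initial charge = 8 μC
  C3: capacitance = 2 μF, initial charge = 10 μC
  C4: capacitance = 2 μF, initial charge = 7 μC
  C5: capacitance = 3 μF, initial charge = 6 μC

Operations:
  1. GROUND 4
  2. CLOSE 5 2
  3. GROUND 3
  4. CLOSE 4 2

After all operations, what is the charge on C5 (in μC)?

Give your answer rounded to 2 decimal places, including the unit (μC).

Initial: C1(2μF, Q=5μC, V=2.50V), C2(6μF, Q=8μC, V=1.33V), C3(2μF, Q=10μC, V=5.00V), C4(2μF, Q=7μC, V=3.50V), C5(3μF, Q=6μC, V=2.00V)
Op 1: GROUND 4: Q4=0; energy lost=12.250
Op 2: CLOSE 5-2: Q_total=14.00, C_total=9.00, V=1.56; Q5=4.67, Q2=9.33; dissipated=0.444
Op 3: GROUND 3: Q3=0; energy lost=25.000
Op 4: CLOSE 4-2: Q_total=9.33, C_total=8.00, V=1.17; Q4=2.33, Q2=7.00; dissipated=1.815
Final charges: Q1=5.00, Q2=7.00, Q3=0.00, Q4=2.33, Q5=4.67

Answer: 4.67 μC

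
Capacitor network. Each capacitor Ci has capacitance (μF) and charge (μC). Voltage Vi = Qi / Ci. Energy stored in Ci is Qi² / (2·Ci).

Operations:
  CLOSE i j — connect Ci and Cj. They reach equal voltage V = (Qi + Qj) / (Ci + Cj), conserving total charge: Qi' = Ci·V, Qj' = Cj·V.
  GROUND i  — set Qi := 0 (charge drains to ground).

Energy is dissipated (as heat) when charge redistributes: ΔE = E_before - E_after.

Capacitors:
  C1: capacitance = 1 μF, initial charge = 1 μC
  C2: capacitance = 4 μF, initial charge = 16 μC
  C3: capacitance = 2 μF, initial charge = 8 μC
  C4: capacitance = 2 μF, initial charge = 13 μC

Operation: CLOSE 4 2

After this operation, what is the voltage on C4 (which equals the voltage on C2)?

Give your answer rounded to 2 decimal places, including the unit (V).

Answer: 4.83 V

Derivation:
Initial: C1(1μF, Q=1μC, V=1.00V), C2(4μF, Q=16μC, V=4.00V), C3(2μF, Q=8μC, V=4.00V), C4(2μF, Q=13μC, V=6.50V)
Op 1: CLOSE 4-2: Q_total=29.00, C_total=6.00, V=4.83; Q4=9.67, Q2=19.33; dissipated=4.167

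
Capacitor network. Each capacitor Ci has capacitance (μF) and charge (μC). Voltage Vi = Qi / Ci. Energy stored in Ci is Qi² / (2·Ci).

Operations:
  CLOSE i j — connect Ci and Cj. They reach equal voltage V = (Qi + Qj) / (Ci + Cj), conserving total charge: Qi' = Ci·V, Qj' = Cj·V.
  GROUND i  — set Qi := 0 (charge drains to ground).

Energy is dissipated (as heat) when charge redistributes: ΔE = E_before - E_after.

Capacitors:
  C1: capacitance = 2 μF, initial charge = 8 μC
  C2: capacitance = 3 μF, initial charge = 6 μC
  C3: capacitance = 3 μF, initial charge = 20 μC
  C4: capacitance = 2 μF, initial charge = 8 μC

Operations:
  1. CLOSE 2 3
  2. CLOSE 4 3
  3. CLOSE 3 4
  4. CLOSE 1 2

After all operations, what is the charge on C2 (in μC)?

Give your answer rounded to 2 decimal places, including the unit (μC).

Answer: 12.60 μC

Derivation:
Initial: C1(2μF, Q=8μC, V=4.00V), C2(3μF, Q=6μC, V=2.00V), C3(3μF, Q=20μC, V=6.67V), C4(2μF, Q=8μC, V=4.00V)
Op 1: CLOSE 2-3: Q_total=26.00, C_total=6.00, V=4.33; Q2=13.00, Q3=13.00; dissipated=16.333
Op 2: CLOSE 4-3: Q_total=21.00, C_total=5.00, V=4.20; Q4=8.40, Q3=12.60; dissipated=0.067
Op 3: CLOSE 3-4: Q_total=21.00, C_total=5.00, V=4.20; Q3=12.60, Q4=8.40; dissipated=0.000
Op 4: CLOSE 1-2: Q_total=21.00, C_total=5.00, V=4.20; Q1=8.40, Q2=12.60; dissipated=0.067
Final charges: Q1=8.40, Q2=12.60, Q3=12.60, Q4=8.40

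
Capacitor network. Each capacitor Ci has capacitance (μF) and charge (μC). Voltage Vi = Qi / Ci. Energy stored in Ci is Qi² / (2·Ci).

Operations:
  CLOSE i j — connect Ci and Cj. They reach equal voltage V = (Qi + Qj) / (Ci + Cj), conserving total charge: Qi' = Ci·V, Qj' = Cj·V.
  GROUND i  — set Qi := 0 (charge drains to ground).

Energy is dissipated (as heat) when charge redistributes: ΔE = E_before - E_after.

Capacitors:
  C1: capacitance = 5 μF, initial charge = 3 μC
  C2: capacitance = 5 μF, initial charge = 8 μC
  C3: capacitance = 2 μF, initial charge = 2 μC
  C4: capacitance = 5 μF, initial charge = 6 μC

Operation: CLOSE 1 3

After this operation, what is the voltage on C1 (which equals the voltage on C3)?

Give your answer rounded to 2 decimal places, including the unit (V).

Initial: C1(5μF, Q=3μC, V=0.60V), C2(5μF, Q=8μC, V=1.60V), C3(2μF, Q=2μC, V=1.00V), C4(5μF, Q=6μC, V=1.20V)
Op 1: CLOSE 1-3: Q_total=5.00, C_total=7.00, V=0.71; Q1=3.57, Q3=1.43; dissipated=0.114

Answer: 0.71 V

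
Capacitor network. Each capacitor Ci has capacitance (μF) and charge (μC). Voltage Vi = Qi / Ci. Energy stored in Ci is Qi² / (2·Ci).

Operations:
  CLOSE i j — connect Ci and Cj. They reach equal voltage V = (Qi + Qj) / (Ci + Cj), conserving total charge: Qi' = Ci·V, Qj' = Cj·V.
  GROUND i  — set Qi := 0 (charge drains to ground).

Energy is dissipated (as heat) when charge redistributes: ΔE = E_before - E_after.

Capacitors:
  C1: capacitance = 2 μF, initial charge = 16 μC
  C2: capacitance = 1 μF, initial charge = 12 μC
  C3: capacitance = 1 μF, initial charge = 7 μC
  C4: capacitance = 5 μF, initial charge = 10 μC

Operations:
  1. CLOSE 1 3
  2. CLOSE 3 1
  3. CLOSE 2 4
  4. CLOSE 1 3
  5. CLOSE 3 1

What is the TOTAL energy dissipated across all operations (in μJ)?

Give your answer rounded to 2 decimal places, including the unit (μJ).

Answer: 42.00 μJ

Derivation:
Initial: C1(2μF, Q=16μC, V=8.00V), C2(1μF, Q=12μC, V=12.00V), C3(1μF, Q=7μC, V=7.00V), C4(5μF, Q=10μC, V=2.00V)
Op 1: CLOSE 1-3: Q_total=23.00, C_total=3.00, V=7.67; Q1=15.33, Q3=7.67; dissipated=0.333
Op 2: CLOSE 3-1: Q_total=23.00, C_total=3.00, V=7.67; Q3=7.67, Q1=15.33; dissipated=0.000
Op 3: CLOSE 2-4: Q_total=22.00, C_total=6.00, V=3.67; Q2=3.67, Q4=18.33; dissipated=41.667
Op 4: CLOSE 1-3: Q_total=23.00, C_total=3.00, V=7.67; Q1=15.33, Q3=7.67; dissipated=0.000
Op 5: CLOSE 3-1: Q_total=23.00, C_total=3.00, V=7.67; Q3=7.67, Q1=15.33; dissipated=0.000
Total dissipated: 42.000 μJ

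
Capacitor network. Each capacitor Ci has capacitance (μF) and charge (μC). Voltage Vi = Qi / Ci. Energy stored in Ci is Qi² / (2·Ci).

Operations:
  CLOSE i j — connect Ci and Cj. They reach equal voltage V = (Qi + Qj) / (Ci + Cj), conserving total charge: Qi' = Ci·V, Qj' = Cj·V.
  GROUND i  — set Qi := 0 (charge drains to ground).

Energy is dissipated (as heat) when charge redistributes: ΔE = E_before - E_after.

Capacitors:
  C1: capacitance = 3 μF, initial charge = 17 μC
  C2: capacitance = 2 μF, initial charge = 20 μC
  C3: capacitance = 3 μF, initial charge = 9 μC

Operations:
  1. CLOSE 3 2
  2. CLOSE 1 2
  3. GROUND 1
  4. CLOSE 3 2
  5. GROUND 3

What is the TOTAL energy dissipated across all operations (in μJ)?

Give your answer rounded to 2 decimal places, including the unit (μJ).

Initial: C1(3μF, Q=17μC, V=5.67V), C2(2μF, Q=20μC, V=10.00V), C3(3μF, Q=9μC, V=3.00V)
Op 1: CLOSE 3-2: Q_total=29.00, C_total=5.00, V=5.80; Q3=17.40, Q2=11.60; dissipated=29.400
Op 2: CLOSE 1-2: Q_total=28.60, C_total=5.00, V=5.72; Q1=17.16, Q2=11.44; dissipated=0.011
Op 3: GROUND 1: Q1=0; energy lost=49.078
Op 4: CLOSE 3-2: Q_total=28.84, C_total=5.00, V=5.77; Q3=17.30, Q2=11.54; dissipated=0.004
Op 5: GROUND 3: Q3=0; energy lost=49.905
Total dissipated: 128.397 μJ

Answer: 128.40 μJ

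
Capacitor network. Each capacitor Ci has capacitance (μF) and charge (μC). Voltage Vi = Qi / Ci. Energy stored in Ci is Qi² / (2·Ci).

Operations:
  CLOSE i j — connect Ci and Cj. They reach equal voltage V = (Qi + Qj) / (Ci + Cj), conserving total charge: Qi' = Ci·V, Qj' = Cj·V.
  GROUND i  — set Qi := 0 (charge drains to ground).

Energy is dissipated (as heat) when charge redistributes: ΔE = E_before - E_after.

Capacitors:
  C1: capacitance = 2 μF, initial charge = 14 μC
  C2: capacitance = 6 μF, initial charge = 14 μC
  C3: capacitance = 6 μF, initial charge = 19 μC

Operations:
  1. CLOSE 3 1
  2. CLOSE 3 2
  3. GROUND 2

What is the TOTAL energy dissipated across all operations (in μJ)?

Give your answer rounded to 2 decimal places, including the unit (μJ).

Initial: C1(2μF, Q=14μC, V=7.00V), C2(6μF, Q=14μC, V=2.33V), C3(6μF, Q=19μC, V=3.17V)
Op 1: CLOSE 3-1: Q_total=33.00, C_total=8.00, V=4.12; Q3=24.75, Q1=8.25; dissipated=11.021
Op 2: CLOSE 3-2: Q_total=38.75, C_total=12.00, V=3.23; Q3=19.38, Q2=19.38; dissipated=4.815
Op 3: GROUND 2: Q2=0; energy lost=31.283
Total dissipated: 47.118 μJ

Answer: 47.12 μJ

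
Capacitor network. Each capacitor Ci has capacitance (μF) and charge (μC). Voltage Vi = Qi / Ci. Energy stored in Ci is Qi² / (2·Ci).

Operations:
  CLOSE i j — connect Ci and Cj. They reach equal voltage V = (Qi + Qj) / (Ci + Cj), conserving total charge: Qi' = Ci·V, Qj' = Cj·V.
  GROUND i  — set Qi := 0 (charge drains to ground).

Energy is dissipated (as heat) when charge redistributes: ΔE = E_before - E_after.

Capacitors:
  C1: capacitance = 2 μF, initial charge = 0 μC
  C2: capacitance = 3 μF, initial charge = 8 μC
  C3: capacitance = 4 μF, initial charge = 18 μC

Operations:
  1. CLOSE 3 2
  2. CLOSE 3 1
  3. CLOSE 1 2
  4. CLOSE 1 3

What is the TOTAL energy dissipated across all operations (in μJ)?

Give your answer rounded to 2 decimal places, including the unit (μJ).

Initial: C1(2μF, Q=0μC, V=0.00V), C2(3μF, Q=8μC, V=2.67V), C3(4μF, Q=18μC, V=4.50V)
Op 1: CLOSE 3-2: Q_total=26.00, C_total=7.00, V=3.71; Q3=14.86, Q2=11.14; dissipated=2.881
Op 2: CLOSE 3-1: Q_total=14.86, C_total=6.00, V=2.48; Q3=9.90, Q1=4.95; dissipated=9.197
Op 3: CLOSE 1-2: Q_total=16.10, C_total=5.00, V=3.22; Q1=6.44, Q2=9.66; dissipated=0.920
Op 4: CLOSE 1-3: Q_total=16.34, C_total=6.00, V=2.72; Q1=5.45, Q3=10.90; dissipated=0.368
Total dissipated: 13.366 μJ

Answer: 13.37 μJ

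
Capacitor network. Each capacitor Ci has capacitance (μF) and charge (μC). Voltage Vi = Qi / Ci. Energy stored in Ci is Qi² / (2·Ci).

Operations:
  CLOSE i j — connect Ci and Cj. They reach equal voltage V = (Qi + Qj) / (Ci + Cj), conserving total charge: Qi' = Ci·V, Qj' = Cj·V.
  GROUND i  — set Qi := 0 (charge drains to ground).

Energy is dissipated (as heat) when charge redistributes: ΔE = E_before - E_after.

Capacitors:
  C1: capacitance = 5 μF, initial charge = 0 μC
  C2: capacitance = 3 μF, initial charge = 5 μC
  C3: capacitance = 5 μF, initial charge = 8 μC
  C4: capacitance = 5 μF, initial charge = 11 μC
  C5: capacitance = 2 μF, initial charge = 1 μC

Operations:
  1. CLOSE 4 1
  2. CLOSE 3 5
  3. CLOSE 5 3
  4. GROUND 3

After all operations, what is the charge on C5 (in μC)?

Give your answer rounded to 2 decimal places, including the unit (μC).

Answer: 2.57 μC

Derivation:
Initial: C1(5μF, Q=0μC, V=0.00V), C2(3μF, Q=5μC, V=1.67V), C3(5μF, Q=8μC, V=1.60V), C4(5μF, Q=11μC, V=2.20V), C5(2μF, Q=1μC, V=0.50V)
Op 1: CLOSE 4-1: Q_total=11.00, C_total=10.00, V=1.10; Q4=5.50, Q1=5.50; dissipated=6.050
Op 2: CLOSE 3-5: Q_total=9.00, C_total=7.00, V=1.29; Q3=6.43, Q5=2.57; dissipated=0.864
Op 3: CLOSE 5-3: Q_total=9.00, C_total=7.00, V=1.29; Q5=2.57, Q3=6.43; dissipated=0.000
Op 4: GROUND 3: Q3=0; energy lost=4.133
Final charges: Q1=5.50, Q2=5.00, Q3=0.00, Q4=5.50, Q5=2.57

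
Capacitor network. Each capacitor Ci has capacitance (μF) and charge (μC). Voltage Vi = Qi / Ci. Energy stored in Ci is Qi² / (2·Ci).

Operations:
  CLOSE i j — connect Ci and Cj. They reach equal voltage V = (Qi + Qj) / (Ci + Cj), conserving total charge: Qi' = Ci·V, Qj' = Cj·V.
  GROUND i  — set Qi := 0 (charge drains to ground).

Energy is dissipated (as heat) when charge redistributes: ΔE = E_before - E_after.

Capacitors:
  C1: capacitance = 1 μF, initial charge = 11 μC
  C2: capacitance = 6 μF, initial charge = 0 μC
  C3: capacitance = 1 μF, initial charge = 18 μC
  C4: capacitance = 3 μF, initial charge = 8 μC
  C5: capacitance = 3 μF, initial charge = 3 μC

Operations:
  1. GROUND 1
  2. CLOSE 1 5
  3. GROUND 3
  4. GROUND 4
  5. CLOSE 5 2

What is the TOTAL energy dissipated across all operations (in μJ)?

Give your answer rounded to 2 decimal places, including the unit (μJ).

Initial: C1(1μF, Q=11μC, V=11.00V), C2(6μF, Q=0μC, V=0.00V), C3(1μF, Q=18μC, V=18.00V), C4(3μF, Q=8μC, V=2.67V), C5(3μF, Q=3μC, V=1.00V)
Op 1: GROUND 1: Q1=0; energy lost=60.500
Op 2: CLOSE 1-5: Q_total=3.00, C_total=4.00, V=0.75; Q1=0.75, Q5=2.25; dissipated=0.375
Op 3: GROUND 3: Q3=0; energy lost=162.000
Op 4: GROUND 4: Q4=0; energy lost=10.667
Op 5: CLOSE 5-2: Q_total=2.25, C_total=9.00, V=0.25; Q5=0.75, Q2=1.50; dissipated=0.562
Total dissipated: 234.104 μJ

Answer: 234.10 μJ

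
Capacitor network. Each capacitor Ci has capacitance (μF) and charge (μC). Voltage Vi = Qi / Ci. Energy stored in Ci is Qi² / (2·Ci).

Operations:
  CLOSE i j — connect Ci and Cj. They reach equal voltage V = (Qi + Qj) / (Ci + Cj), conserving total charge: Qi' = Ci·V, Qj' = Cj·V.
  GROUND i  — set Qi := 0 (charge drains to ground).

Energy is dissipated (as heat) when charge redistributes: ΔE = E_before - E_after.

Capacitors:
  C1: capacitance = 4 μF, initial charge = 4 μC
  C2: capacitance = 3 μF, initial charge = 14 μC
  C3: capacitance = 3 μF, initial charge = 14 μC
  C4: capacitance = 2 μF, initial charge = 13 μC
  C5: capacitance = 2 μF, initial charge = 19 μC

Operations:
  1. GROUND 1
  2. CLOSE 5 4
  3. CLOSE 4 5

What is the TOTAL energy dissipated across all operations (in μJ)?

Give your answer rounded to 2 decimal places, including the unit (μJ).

Answer: 6.50 μJ

Derivation:
Initial: C1(4μF, Q=4μC, V=1.00V), C2(3μF, Q=14μC, V=4.67V), C3(3μF, Q=14μC, V=4.67V), C4(2μF, Q=13μC, V=6.50V), C5(2μF, Q=19μC, V=9.50V)
Op 1: GROUND 1: Q1=0; energy lost=2.000
Op 2: CLOSE 5-4: Q_total=32.00, C_total=4.00, V=8.00; Q5=16.00, Q4=16.00; dissipated=4.500
Op 3: CLOSE 4-5: Q_total=32.00, C_total=4.00, V=8.00; Q4=16.00, Q5=16.00; dissipated=0.000
Total dissipated: 6.500 μJ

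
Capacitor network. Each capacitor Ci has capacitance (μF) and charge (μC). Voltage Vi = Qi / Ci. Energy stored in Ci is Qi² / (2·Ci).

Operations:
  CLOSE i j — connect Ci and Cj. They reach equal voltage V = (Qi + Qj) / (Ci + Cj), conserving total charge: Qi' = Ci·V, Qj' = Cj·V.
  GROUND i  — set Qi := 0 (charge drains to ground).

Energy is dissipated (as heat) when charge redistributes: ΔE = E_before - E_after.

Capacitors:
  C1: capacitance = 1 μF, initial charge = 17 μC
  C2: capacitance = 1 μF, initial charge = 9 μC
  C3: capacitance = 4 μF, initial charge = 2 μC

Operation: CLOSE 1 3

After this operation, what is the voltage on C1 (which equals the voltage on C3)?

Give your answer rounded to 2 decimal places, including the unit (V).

Answer: 3.80 V

Derivation:
Initial: C1(1μF, Q=17μC, V=17.00V), C2(1μF, Q=9μC, V=9.00V), C3(4μF, Q=2μC, V=0.50V)
Op 1: CLOSE 1-3: Q_total=19.00, C_total=5.00, V=3.80; Q1=3.80, Q3=15.20; dissipated=108.900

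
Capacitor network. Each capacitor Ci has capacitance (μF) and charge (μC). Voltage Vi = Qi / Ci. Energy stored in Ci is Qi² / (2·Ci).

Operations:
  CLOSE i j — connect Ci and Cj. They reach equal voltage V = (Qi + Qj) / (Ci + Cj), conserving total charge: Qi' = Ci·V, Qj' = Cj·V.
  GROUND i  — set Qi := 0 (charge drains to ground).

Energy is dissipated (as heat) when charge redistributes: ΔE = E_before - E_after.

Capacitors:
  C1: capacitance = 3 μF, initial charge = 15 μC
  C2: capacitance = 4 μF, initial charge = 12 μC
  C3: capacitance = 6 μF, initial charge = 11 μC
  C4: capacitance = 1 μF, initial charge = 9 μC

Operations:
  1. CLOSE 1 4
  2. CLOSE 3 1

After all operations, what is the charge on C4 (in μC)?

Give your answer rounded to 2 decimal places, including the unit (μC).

Answer: 6.00 μC

Derivation:
Initial: C1(3μF, Q=15μC, V=5.00V), C2(4μF, Q=12μC, V=3.00V), C3(6μF, Q=11μC, V=1.83V), C4(1μF, Q=9μC, V=9.00V)
Op 1: CLOSE 1-4: Q_total=24.00, C_total=4.00, V=6.00; Q1=18.00, Q4=6.00; dissipated=6.000
Op 2: CLOSE 3-1: Q_total=29.00, C_total=9.00, V=3.22; Q3=19.33, Q1=9.67; dissipated=17.361
Final charges: Q1=9.67, Q2=12.00, Q3=19.33, Q4=6.00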